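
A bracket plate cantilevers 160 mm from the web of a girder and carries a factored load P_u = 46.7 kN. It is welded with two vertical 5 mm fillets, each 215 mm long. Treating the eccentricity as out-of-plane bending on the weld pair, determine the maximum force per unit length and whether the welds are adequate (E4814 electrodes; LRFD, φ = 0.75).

E48XX → F_EXX = 480 MPa.
L_w = 2 × 215 = 430 mm; section modulus (unit throat) S = 2 × L²/6 = 15410 mm².
Direct shear f_v = P/L_w = 46.7×10³/430 = 108.6 N/mm.
Moment M = P × e = 46.7×10³ × 160 = 7472000 N·mm; bending f_b = M/S = 484.9 N/mm.
f_max = √(f_v² + f_b²) = √(108.6² + 484.9²) = 496.9 N/mm.
φr_n = 0.75 × 0.6 × 480 × (0.707 × 5) = 763.6 N/mm → adequate.

f_max ≈ 497 N/mm; adequate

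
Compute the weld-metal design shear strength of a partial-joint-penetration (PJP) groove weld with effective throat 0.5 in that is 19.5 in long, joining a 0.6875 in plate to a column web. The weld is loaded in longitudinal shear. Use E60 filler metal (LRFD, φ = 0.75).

φR_n ≈ 263 kips

E60XX → F_EXX = 60 ksi.
Effective throat (given) t_e = 0.5 in.
A_we = 0.5 × 19.5 = 9.75 in².
F_nw = 0.6 F_EXX = 36 ksi.
φR_n = 0.75 × 36 × 9.75 = 263.2 kips.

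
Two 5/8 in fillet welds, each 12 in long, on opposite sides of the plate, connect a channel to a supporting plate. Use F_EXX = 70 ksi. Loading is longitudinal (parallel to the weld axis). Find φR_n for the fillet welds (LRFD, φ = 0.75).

Effective throat t_e = 0.707 × 0.625 = 0.4419 in.
Total length L = 24 in; A_we = 0.4419 × 24 = 10.6 in².
F_nw = 0.6 F_EXX = 0.6 × 70 = 42 ksi.
φR_n = 0.75 × 42 × 10.6 = 334.1 kips.

φR_n ≈ 334 kips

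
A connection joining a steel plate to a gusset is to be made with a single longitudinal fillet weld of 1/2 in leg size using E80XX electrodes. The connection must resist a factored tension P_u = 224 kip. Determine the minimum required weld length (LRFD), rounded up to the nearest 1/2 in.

E80XX → F_EXX = 80 ksi.
Throat t_e = 0.707 × 0.5 = 0.3535 in.
φr_n = 0.75 × 0.6 × 80 × 0.3535 = 12.73 kip/in.
L_req = P_u / φr_n = 224 / 12.73 = 17.6 in total.
Round up → use L = 18 in.

L = 18 in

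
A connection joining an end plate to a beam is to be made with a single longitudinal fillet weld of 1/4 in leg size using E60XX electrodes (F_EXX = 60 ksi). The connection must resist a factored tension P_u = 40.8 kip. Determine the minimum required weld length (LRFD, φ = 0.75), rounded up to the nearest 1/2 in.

Throat t_e = 0.707 × 0.25 = 0.1767 in.
φr_n = 0.75 × 0.6 × 60 × 0.1767 = 4.772 kip/in.
L_req = P_u / φr_n = 40.8 / 4.772 = 8.549 in total.
Round up → use L = 9 in.

L = 9 in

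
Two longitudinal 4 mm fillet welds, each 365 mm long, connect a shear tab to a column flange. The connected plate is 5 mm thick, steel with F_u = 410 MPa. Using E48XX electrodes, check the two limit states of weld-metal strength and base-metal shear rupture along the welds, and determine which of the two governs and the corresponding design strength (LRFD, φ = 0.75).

φR_n ≈ 446 kN (weld metal governs)

E48XX → F_EXX = 480 MPa.
t_e = 0.707 × 4 = 2.828 mm; L = 730 mm.
Weld metal: φR_n = 0.75 × 0.6 × 480 × 2.828 × 730 × 10⁻³ = 445.9 kN.
Base metal (shear rupture): φR_n = 0.75 × 0.6 × 410 × 5 × 730 × 10⁻³ = 673.4 kN.
Governing: weld metal.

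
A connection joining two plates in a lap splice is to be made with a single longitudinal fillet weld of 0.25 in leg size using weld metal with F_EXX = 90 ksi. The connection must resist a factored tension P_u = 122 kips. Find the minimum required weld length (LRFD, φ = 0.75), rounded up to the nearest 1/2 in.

Throat t_e = 0.707 × 0.25 = 0.1767 in.
φr_n = 0.75 × 0.6 × 90 × 0.1767 = 7.158 kips/in.
L_req = P_u / φr_n = 122 / 7.158 = 17.04 in total.
Round up → use L = 17.5 in.

L = 17.5 in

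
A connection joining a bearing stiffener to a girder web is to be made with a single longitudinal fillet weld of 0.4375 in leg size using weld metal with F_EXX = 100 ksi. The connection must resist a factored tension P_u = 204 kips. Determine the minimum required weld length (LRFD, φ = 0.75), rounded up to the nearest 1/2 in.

Throat t_e = 0.707 × 0.4375 = 0.3093 in.
φr_n = 0.75 × 0.6 × 100 × 0.3093 = 13.92 kips/in.
L_req = P_u / φr_n = 204 / 13.92 = 14.66 in total.
Round up → use L = 15 in.

L = 15 in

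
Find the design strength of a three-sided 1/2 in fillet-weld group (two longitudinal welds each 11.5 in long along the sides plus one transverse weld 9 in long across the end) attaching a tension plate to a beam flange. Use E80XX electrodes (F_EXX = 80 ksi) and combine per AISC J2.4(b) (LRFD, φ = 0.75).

t_e = 0.707 × 0.5 = 0.3535 in.
R_nwl = 0.6 × 80 × 0.3535 × 23 = 390.3 kips (longitudinal, 2 welds).
R_nwt = 0.6 × 80 × 0.3535 × 9 = 152.7 kips (transverse, base value).
(i) R_nwl + R_nwt = 543 kips; (ii) 0.85 R_nwl + 1.5 R_nwt = 560.8 kips.
R_n = max = 560.8 kips [governs: (ii)]; φR_n = 420.6 kips.

φR_n ≈ 421 kips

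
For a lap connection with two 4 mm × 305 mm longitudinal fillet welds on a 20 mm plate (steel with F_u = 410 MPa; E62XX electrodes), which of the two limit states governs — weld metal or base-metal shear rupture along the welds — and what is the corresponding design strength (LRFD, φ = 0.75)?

E62XX → F_EXX = 620 MPa.
t_e = 0.707 × 4 = 2.828 mm; L = 610 mm.
Weld metal: φR_n = 0.75 × 0.6 × 620 × 2.828 × 610 × 10⁻³ = 481.3 kN.
Base metal (shear rupture): φR_n = 0.75 × 0.6 × 410 × 20 × 610 × 10⁻³ = 2251 kN.
Governing: weld metal.

φR_n ≈ 481 kN (weld metal governs)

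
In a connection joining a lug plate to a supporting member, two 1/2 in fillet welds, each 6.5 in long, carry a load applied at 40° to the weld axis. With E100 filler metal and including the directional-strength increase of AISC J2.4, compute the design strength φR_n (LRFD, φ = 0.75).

E100XX → F_EXX = 100 ksi.
t_e = 0.707 × 0.5 = 0.3535 in; A_we = 0.3535 × 13 = 4.595 in².
Directional factor: 1.0 + 0.5 sin^1.5(40°) = 1.258.
F_nw = 0.6 × 100 × 1.258 = 75.46 ksi.
φR_n = 0.75 × 75.46 × 4.595 = 260.1 kips.

φR_n ≈ 260 kips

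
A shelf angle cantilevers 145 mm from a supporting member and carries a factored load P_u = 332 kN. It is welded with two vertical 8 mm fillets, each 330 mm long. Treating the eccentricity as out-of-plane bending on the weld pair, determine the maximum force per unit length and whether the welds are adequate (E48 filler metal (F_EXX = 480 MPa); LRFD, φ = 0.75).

f_max ≈ 1420 N/mm; NOT adequate

L_w = 2 × 330 = 660 mm; section modulus (unit throat) S = 2 × L²/6 = 36300 mm².
Direct shear f_v = P/L_w = 332×10³/660 = 503 N/mm.
Moment M = P × e = 332×10³ × 145 = 48140000 N·mm; bending f_b = M/S = 1326 N/mm.
f_max = √(f_v² + f_b²) = √(503² + 1326²) = 1418 N/mm.
φr_n = 0.75 × 0.6 × 480 × (0.707 × 8) = 1222 N/mm → NOT adequate.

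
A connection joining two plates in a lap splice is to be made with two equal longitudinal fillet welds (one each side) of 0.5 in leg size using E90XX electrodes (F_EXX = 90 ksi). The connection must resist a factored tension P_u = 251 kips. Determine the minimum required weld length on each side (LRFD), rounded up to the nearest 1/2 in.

L = 9 in on each side

Throat t_e = 0.707 × 0.5 = 0.3535 in.
φr_n = 0.75 × 0.6 × 90 × 0.3535 = 14.32 kips/in.
L_req = P_u / φr_n = 251 / 14.32 = 17.53 in total.
Per side: 17.53 / 2 = 8.766 in.
Round up → use L = 9 in on each side.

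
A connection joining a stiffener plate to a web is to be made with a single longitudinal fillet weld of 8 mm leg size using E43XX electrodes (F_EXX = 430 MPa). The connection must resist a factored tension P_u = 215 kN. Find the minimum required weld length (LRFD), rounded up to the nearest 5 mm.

Throat t_e = 0.707 × 8 = 5.656 mm.
φr_n = 0.75 × 0.6 × 430 × 5.656 × 10⁻³ = 1.094 kN/mm.
L_req = P_u / φr_n = 215 / 1.094 = 196.4 mm total.
Round up → use L = 200 mm.

L = 200 mm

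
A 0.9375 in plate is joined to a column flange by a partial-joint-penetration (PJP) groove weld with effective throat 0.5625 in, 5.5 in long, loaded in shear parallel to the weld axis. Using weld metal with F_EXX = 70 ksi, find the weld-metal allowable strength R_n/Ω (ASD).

Effective throat (given) t_e = 0.5625 in.
A_we = 0.5625 × 5.5 = 3.094 in².
F_nw = 0.6 F_EXX = 42 ksi.
R_n/Ω = (42 × 3.094) / 2.0 = 64.97 kips.

R_n/Ω ≈ 65 kips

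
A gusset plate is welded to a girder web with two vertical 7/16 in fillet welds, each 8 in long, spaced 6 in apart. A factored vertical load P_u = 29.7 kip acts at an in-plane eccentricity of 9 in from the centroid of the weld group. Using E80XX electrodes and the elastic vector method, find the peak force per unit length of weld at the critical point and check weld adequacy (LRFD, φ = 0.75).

f_max ≈ 7.1 kip/in; adequate

E80XX → F_EXX = 80 ksi.
Total weld length L_w = 16 in. Treat welds as unit-width lines.
Polar moment about centroid: J = 2[d³/12 + d(b/2)²] = 2[8³/12 + 8×3²] = 229.3 in³.
Direct shear f_v = P/L_w = 29.7 / 16 = 1.856 kip/in (vertical).
Torsion M = P·e = 29.7 × 9 = 267.3 kip·in.
Critical point at (x, y) = (3, 4) from centroid. f_tx = M·y/J = 4.662 kip/in; f_ty = M·x/J = 3.497 kip/in.
Resultant f_max = √[f_tx² + (f_v + f_ty)²] = √[4.662² + (1.856 + 3.497)²] = 7.099 kip/in.
Capacity per unit length: φr_n = 0.75 × 0.6 × 80 × (0.707 × 0.4375) = 11.14 kip/in.
7.099 ≤ 11.14 → adequate.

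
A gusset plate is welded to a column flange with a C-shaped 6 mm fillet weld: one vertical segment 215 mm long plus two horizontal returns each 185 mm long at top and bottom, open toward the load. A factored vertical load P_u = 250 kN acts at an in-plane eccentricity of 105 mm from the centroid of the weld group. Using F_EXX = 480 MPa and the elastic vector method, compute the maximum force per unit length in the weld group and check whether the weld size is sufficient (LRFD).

Total weld length L_w = 585 mm. Treat welds as unit-width lines.
Centroid: x̄ = 2×185×92.5 / 585 = 58.5 mm from the vertical weld.
Polar moment about centroid: J = I_x + I_y = [215³/12 + 2×185×107.5²] + [215×58.5² + 2(185³/12 + 185×34²)] = 7323000 mm³.
Direct shear f_v = P/L_w = 250×10³ / 585 = 427.4 N/mm (vertical).
Torsion M = P·e = 250×10³ × 105 = 26250000 N·mm.
Critical point at (x, y) = (126.5, 107.5) from centroid. f_tx = M·y/J = 385.4 N/mm; f_ty = M·x/J = 453.4 N/mm.
Resultant f_max = √[f_tx² + (f_v + f_ty)²] = √[385.4² + (427.4 + 453.4)²] = 961.4 N/mm.
Capacity per unit length: φr_n = 0.75 × 0.6 × 480 × (0.707 × 6) = 916.3 N/mm.
961.4 > 916.3 → NOT adequate.

f_max ≈ 961 N/mm; NOT adequate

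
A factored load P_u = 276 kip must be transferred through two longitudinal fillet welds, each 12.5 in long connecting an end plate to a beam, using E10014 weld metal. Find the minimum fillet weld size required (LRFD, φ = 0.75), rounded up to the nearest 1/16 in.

E100XX → F_EXX = 100 ksi.
Total weld length L = 25 in.
Required throat t_e = P_u / (φ × 0.6 F_EXX × L) = 276 / (0.75 × 0.6 × 100 × 25) = 0.2453 in.
Required leg w = t_e / 0.707 = 0.347 in → use 3/8 in.

w = 3/8 in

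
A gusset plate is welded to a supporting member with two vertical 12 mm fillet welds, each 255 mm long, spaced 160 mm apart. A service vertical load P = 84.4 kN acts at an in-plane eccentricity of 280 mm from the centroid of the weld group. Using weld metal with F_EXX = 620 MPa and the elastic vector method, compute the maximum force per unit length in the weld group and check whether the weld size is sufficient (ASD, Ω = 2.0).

Total weld length L_w = 510 mm. Treat welds as unit-width lines.
Polar moment about centroid: J = 2[d³/12 + d(b/2)²] = 2[255³/12 + 255×80²] = 6028000 mm³.
Direct shear f_v = P/L_w = 84.4×10³ / 510 = 165.5 N/mm (vertical).
Torsion M = P·e = 84.4×10³ × 280 = 23632000 N·mm.
Critical point at (x, y) = (80, 127.5) from centroid. f_tx = M·y/J = 499.9 N/mm; f_ty = M·x/J = 313.7 N/mm.
Resultant f_max = √[f_tx² + (f_v + f_ty)²] = √[499.9² + (165.5 + 313.7)²] = 692.4 N/mm.
Capacity per unit length: r_n/Ω = (1/2.0) × 0.6 × 620 × (0.707 × 12) = 1578 N/mm.
692.4 ≤ 1578 → adequate.

f_max ≈ 692 N/mm; adequate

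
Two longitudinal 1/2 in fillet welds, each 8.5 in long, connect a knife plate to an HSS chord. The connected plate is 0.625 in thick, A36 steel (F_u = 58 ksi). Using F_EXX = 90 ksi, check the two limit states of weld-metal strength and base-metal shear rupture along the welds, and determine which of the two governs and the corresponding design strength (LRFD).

φR_n ≈ 243 kip (weld metal governs)

t_e = 0.707 × 0.5 = 0.3535 in; L = 17 in.
Weld metal: φR_n = 0.75 × 0.6 × 90 × 0.3535 × 17 = 243.4 kip.
Base metal (shear rupture): φR_n = 0.75 × 0.6 × 58 × 0.625 × 17 = 277.3 kip.
Governing: weld metal.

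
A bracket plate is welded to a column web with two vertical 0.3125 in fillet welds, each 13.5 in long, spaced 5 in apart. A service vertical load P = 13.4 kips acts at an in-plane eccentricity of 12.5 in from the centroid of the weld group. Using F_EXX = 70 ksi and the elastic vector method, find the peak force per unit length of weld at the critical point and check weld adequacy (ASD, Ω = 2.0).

Total weld length L_w = 27 in. Treat welds as unit-width lines.
Polar moment about centroid: J = 2[d³/12 + d(b/2)²] = 2[13.5³/12 + 13.5×2.5²] = 578.8 in³.
Direct shear f_v = P/L_w = 13.4 / 27 = 0.4963 kip/in (vertical).
Torsion M = P·e = 13.4 × 12.5 = 167.5 kip·in.
Critical point at (x, y) = (2.5, 6.75) from centroid. f_tx = M·y/J = 1.953 kip/in; f_ty = M·x/J = 0.7235 kip/in.
Resultant f_max = √[f_tx² + (f_v + f_ty)²] = √[1.953² + (0.4963 + 0.7235)²] = 2.303 kip/in.
Capacity per unit length: r_n/Ω = (1/2.0) × 0.6 × 70 × (0.707 × 0.3125) = 4.64 kip/in.
2.303 ≤ 4.64 → adequate.

f_max ≈ 2.3 kip/in; adequate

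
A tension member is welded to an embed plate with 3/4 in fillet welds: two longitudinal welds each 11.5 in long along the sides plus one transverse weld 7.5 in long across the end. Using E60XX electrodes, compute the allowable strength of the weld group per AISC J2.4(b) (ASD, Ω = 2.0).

R_n/Ω ≈ 294 kips

E60XX → F_EXX = 60 ksi.
t_e = 0.707 × 0.75 = 0.5302 in.
R_nwl = 0.6 × 60 × 0.5302 × 23 = 439 kips (longitudinal, 2 welds).
R_nwt = 0.6 × 60 × 0.5302 × 7.5 = 143.2 kips (transverse, base value).
(i) R_nwl + R_nwt = 582.2 kips; (ii) 0.85 R_nwl + 1.5 R_nwt = 587.9 kips.
R_n = max = 587.9 kips [governs: (ii)]; R_n/Ω = 294 kips.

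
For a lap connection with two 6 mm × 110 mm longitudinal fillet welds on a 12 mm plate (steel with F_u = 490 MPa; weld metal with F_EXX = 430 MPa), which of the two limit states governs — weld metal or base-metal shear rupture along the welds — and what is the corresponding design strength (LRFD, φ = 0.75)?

t_e = 0.707 × 6 = 4.242 mm; L = 220 mm.
Weld metal: φR_n = 0.75 × 0.6 × 430 × 4.242 × 220 × 10⁻³ = 180.6 kN.
Base metal (shear rupture): φR_n = 0.75 × 0.6 × 490 × 12 × 220 × 10⁻³ = 582.1 kN.
Governing: weld metal.

φR_n ≈ 181 kN (weld metal governs)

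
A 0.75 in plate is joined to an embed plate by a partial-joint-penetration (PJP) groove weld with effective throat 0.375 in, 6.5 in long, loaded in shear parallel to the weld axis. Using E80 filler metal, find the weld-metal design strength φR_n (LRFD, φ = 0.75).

φR_n ≈ 87.8 kips

E80XX → F_EXX = 80 ksi.
Effective throat (given) t_e = 0.375 in.
A_we = 0.375 × 6.5 = 2.438 in².
F_nw = 0.6 F_EXX = 48 ksi.
φR_n = 0.75 × 48 × 2.438 = 87.75 kips.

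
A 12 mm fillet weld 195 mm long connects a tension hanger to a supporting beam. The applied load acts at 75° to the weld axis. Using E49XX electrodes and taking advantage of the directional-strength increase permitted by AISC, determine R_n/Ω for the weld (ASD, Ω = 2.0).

E49XX → F_EXX = 490 MPa.
t_e = 0.707 × 12 = 8.484 mm; A_we = 8.484 × 195 = 1654 mm².
Directional factor: 1.0 + 0.5 sin^1.5(75°) = 1.475.
F_nw = 0.6 × 490 × 1.475 = 433.6 MPa.
R_n/Ω = (433.6 × 1654) / 2.0 × 10⁻³ = 358.6 kN.

R_n/Ω ≈ 359 kN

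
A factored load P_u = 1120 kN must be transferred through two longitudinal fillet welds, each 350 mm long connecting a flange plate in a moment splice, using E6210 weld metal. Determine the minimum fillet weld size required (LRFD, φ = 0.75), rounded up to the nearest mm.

E62XX → F_EXX = 620 MPa.
Total weld length L = 700 mm.
Required throat t_e = P_u / (φ × 0.6 F_EXX × L) = 1120 / (0.75 × 0.6 × 620 × 700 × 10⁻³) = 5.735 mm.
Required leg w = t_e / 0.707 = 8.111 mm → use 9 mm.

w = 9 mm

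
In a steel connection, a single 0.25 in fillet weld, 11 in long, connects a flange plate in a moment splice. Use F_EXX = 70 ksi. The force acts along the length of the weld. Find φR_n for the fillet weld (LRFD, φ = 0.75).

Effective throat t_e = 0.707 × 0.25 = 0.1767 in.
Total length L = 11 in; A_we = 0.1767 × 11 = 1.944 in².
F_nw = 0.6 F_EXX = 0.6 × 70 = 42 ksi.
φR_n = 0.75 × 42 × 1.944 = 61.24 kips.

φR_n ≈ 61.2 kips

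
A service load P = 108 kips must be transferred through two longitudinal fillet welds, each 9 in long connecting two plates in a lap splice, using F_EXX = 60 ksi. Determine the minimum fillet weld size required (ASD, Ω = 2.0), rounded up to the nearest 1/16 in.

w = 1/2 in

Total weld length L = 18 in.
Required throat t_e = P × Ω / (0.6 F_EXX × L) = 108 × 2.0 / (0.6 × 60 × 18) = 0.3333 in.
Required leg w = t_e / 0.707 = 0.4715 in → use 1/2 in.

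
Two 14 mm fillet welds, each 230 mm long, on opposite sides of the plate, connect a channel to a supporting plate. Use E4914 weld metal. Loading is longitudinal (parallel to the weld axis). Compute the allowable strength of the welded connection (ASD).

E49XX → F_EXX = 490 MPa.
Effective throat t_e = 0.707 × 14 = 9.898 mm.
Total length L = 460 mm; A_we = 9.898 × 460 = 4553 mm².
F_nw = 0.6 F_EXX = 0.6 × 490 = 294 MPa.
R_n = 294 × 4553 × 10⁻³ = 1339 kN; R_n/Ω = 1339/2.0 = 669.3 kN.

R_n/Ω ≈ 669 kN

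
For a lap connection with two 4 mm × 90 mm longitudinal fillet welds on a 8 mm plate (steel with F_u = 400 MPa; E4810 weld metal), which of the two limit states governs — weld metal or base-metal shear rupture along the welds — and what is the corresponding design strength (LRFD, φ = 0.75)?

E48XX → F_EXX = 480 MPa.
t_e = 0.707 × 4 = 2.828 mm; L = 180 mm.
Weld metal: φR_n = 0.75 × 0.6 × 480 × 2.828 × 180 × 10⁻³ = 110 kN.
Base metal (shear rupture): φR_n = 0.75 × 0.6 × 400 × 8 × 180 × 10⁻³ = 259.2 kN.
Governing: weld metal.

φR_n ≈ 110 kN (weld metal governs)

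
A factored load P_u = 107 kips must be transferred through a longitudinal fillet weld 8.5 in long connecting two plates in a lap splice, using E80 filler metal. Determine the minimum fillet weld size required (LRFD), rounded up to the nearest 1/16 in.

w = 1/2 in

E80XX → F_EXX = 80 ksi.
Total weld length L = 8.5 in.
Required throat t_e = P_u / (φ × 0.6 F_EXX × L) = 107 / (0.75 × 0.6 × 80 × 8.5) = 0.3497 in.
Required leg w = t_e / 0.707 = 0.4946 in → use 1/2 in.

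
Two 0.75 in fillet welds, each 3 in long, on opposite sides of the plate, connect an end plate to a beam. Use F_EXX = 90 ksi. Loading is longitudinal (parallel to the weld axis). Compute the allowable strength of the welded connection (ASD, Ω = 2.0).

R_n/Ω ≈ 85.9 kips

Effective throat t_e = 0.707 × 0.75 = 0.5302 in.
Total length L = 6 in; A_we = 0.5302 × 6 = 3.181 in².
F_nw = 0.6 F_EXX = 0.6 × 90 = 54 ksi.
R_n = 54 × 3.181 = 171.8 kips; R_n/Ω = 171.8/2.0 = 85.9 kips.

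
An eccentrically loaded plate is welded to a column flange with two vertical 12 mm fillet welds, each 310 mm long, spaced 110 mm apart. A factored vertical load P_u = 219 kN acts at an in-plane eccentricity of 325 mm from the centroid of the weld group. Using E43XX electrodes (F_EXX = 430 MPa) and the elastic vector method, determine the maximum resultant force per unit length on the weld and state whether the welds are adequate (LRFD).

f_max ≈ 1860 N/mm; NOT adequate

Total weld length L_w = 620 mm. Treat welds as unit-width lines.
Polar moment about centroid: J = 2[d³/12 + d(b/2)²] = 2[310³/12 + 310×55²] = 6841000 mm³.
Direct shear f_v = P/L_w = 219×10³ / 620 = 353.2 N/mm (vertical).
Torsion M = P·e = 219×10³ × 325 = 71175000 N·mm.
Critical point at (x, y) = (55, 155) from centroid. f_tx = M·y/J = 1613 N/mm; f_ty = M·x/J = 572.3 N/mm.
Resultant f_max = √[f_tx² + (f_v + f_ty)²] = √[1613² + (353.2 + 572.3)²] = 1859 N/mm.
Capacity per unit length: φr_n = 0.75 × 0.6 × 430 × (0.707 × 12) = 1642 N/mm.
1859 > 1642 → NOT adequate.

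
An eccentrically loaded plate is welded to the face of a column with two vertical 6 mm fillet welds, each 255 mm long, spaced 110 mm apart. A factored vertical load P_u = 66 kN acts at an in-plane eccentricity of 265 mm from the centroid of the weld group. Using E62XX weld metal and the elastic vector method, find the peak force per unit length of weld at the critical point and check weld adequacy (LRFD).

E62XX → F_EXX = 620 MPa.
Total weld length L_w = 510 mm. Treat welds as unit-width lines.
Polar moment about centroid: J = 2[d³/12 + d(b/2)²] = 2[255³/12 + 255×55²] = 4306000 mm³.
Direct shear f_v = P/L_w = 66×10³ / 510 = 129.4 N/mm (vertical).
Torsion M = P·e = 66×10³ × 265 = 17490000 N·mm.
Critical point at (x, y) = (55, 127.5) from centroid. f_tx = M·y/J = 517.8 N/mm; f_ty = M·x/J = 223.4 N/mm.
Resultant f_max = √[f_tx² + (f_v + f_ty)²] = √[517.8² + (129.4 + 223.4)²] = 626.6 N/mm.
Capacity per unit length: φr_n = 0.75 × 0.6 × 620 × (0.707 × 6) = 1184 N/mm.
626.6 ≤ 1184 → adequate.

f_max ≈ 627 N/mm; adequate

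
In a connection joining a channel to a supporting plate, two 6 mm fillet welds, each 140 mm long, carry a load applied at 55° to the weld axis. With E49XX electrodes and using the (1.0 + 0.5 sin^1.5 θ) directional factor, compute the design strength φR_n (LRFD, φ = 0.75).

E49XX → F_EXX = 490 MPa.
t_e = 0.707 × 6 = 4.242 mm; A_we = 4.242 × 280 = 1188 mm².
Directional factor: 1.0 + 0.5 sin^1.5(55°) = 1.371.
F_nw = 0.6 × 490 × 1.371 = 403 MPa.
φR_n = 0.75 × 403 × 1188 × 10⁻³ = 359 kN.

φR_n ≈ 359 kN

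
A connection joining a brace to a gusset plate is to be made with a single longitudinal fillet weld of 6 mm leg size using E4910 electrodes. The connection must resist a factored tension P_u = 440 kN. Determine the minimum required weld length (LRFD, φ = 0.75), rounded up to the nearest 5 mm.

E49XX → F_EXX = 490 MPa.
Throat t_e = 0.707 × 6 = 4.242 mm.
φr_n = 0.75 × 0.6 × 490 × 4.242 × 10⁻³ = 0.9354 kN/mm.
L_req = P_u / φr_n = 440 / 0.9354 = 470.4 mm total.
Round up → use L = 475 mm.

L = 475 mm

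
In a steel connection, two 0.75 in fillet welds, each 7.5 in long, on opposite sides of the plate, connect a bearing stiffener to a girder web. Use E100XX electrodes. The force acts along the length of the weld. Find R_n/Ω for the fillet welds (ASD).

E100XX → F_EXX = 100 ksi.
Effective throat t_e = 0.707 × 0.75 = 0.5302 in.
Total length L = 15 in; A_we = 0.5302 × 15 = 7.954 in².
F_nw = 0.6 F_EXX = 0.6 × 100 = 60 ksi.
R_n = 60 × 7.954 = 477.2 kips; R_n/Ω = 477.2/2.0 = 238.6 kips.

R_n/Ω ≈ 239 kips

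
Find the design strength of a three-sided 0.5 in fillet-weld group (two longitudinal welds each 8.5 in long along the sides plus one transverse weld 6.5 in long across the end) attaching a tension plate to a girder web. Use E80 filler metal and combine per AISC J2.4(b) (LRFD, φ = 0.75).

φR_n ≈ 308 kips

E80XX → F_EXX = 80 ksi.
t_e = 0.707 × 0.5 = 0.3535 in.
R_nwl = 0.6 × 80 × 0.3535 × 17 = 288.5 kips (longitudinal, 2 welds).
R_nwt = 0.6 × 80 × 0.3535 × 6.5 = 110.3 kips (transverse, base value).
(i) R_nwl + R_nwt = 398.7 kips; (ii) 0.85 R_nwl + 1.5 R_nwt = 410.6 kips.
R_n = max = 410.6 kips [governs: (ii)]; φR_n = 308 kips.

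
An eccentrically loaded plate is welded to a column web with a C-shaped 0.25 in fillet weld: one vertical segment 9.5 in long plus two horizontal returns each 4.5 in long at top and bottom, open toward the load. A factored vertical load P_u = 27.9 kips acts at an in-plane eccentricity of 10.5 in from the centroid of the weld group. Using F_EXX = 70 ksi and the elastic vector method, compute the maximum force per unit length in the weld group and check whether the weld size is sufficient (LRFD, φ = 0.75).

Total weld length L_w = 18.5 in. Treat welds as unit-width lines.
Centroid: x̄ = 2×4.5×2.25 / 18.5 = 1.095 in from the vertical weld.
Polar moment about centroid: J = I_x + I_y = [9.5³/12 + 2×4.5×4.75²] + [9.5×1.095² + 2(4.5³/12 + 4.5×1.155²)] = 313.1 in³.
Direct shear f_v = P/L_w = 27.9 / 18.5 = 1.508 kip/in (vertical).
Torsion M = P·e = 27.9 × 10.5 = 292.95 kip·in.
Critical point at (x, y) = (3.405, 4.75) from centroid. f_tx = M·y/J = 4.444 kip/in; f_ty = M·x/J = 3.186 kip/in.
Resultant f_max = √[f_tx² + (f_v + f_ty)²] = √[4.444² + (1.508 + 3.186)²] = 6.465 kip/in.
Capacity per unit length: φr_n = 0.75 × 0.6 × 70 × (0.707 × 0.25) = 5.568 kip/in.
6.465 > 5.568 → NOT adequate.

f_max ≈ 6.46 kip/in; NOT adequate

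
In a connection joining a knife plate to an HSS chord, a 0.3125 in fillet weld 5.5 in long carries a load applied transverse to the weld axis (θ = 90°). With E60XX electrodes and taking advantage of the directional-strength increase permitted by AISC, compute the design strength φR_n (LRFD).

E60XX → F_EXX = 60 ksi.
t_e = 0.707 × 0.3125 = 0.2209 in; A_we = 0.2209 × 5.5 = 1.215 in².
Directional factor: 1.0 + 0.5 sin^1.5(90°) = 1.5.
F_nw = 0.6 × 60 × 1.5 = 54 ksi.
φR_n = 0.75 × 54 × 1.215 = 49.21 kips.

φR_n ≈ 49.2 kips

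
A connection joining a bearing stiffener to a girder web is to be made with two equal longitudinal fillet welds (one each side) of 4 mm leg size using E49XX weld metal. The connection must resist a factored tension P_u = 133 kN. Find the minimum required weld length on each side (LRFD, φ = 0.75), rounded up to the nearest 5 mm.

L = 110 mm on each side

E49XX → F_EXX = 490 MPa.
Throat t_e = 0.707 × 4 = 2.828 mm.
φr_n = 0.75 × 0.6 × 490 × 2.828 × 10⁻³ = 0.6236 kN/mm.
L_req = P_u / φr_n = 133 / 0.6236 = 213.3 mm total.
Per side: 213.3 / 2 = 106.6 mm.
Round up → use L = 110 mm on each side.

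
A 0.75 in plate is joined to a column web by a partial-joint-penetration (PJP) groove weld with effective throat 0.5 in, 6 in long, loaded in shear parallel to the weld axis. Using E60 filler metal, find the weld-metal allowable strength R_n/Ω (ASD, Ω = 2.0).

R_n/Ω ≈ 54 kips

E60XX → F_EXX = 60 ksi.
Effective throat (given) t_e = 0.5 in.
A_we = 0.5 × 6 = 3 in².
F_nw = 0.6 F_EXX = 36 ksi.
R_n/Ω = (36 × 3) / 2.0 = 54 kips.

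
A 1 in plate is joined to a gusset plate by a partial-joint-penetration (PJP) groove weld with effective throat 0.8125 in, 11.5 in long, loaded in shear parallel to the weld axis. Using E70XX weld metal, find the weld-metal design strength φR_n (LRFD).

E70XX → F_EXX = 70 ksi.
Effective throat (given) t_e = 0.8125 in.
A_we = 0.8125 × 11.5 = 9.344 in².
F_nw = 0.6 F_EXX = 42 ksi.
φR_n = 0.75 × 42 × 9.344 = 294.3 kip.

φR_n ≈ 294 kip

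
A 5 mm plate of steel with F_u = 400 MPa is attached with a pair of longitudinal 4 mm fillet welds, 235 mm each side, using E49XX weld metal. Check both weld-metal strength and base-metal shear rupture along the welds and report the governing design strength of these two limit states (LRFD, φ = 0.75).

φR_n ≈ 293 kN (weld metal governs)

E49XX → F_EXX = 490 MPa.
t_e = 0.707 × 4 = 2.828 mm; L = 470 mm.
Weld metal: φR_n = 0.75 × 0.6 × 490 × 2.828 × 470 × 10⁻³ = 293.1 kN.
Base metal (shear rupture): φR_n = 0.75 × 0.6 × 400 × 5 × 470 × 10⁻³ = 423 kN.
Governing: weld metal.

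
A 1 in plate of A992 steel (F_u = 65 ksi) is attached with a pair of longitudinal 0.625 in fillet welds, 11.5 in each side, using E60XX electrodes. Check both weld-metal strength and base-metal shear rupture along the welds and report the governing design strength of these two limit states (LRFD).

E60XX → F_EXX = 60 ksi.
t_e = 0.707 × 0.625 = 0.4419 in; L = 23 in.
Weld metal: φR_n = 0.75 × 0.6 × 60 × 0.4419 × 23 = 274.4 kips.
Base metal (shear rupture): φR_n = 0.75 × 0.6 × 65 × 1 × 23 = 672.8 kips.
Governing: weld metal.

φR_n ≈ 274 kips (weld metal governs)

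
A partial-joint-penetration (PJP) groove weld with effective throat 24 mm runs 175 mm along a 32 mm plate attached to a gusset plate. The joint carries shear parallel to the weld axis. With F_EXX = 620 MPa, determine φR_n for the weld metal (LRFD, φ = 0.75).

Effective throat (given) t_e = 24 mm.
A_we = 24 × 175 = 4200 mm².
F_nw = 0.6 F_EXX = 372 MPa.
φR_n = 0.75 × 372 × 4200 × 10⁻³ = 1172 kN.

φR_n ≈ 1170 kN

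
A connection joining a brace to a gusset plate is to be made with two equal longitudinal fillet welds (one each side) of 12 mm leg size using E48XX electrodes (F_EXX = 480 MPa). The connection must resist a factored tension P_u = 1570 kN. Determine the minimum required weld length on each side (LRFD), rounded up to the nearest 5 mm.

Throat t_e = 0.707 × 12 = 8.484 mm.
φr_n = 0.75 × 0.6 × 480 × 8.484 × 10⁻³ = 1.833 kN/mm.
L_req = P_u / φr_n = 1570 / 1.833 = 856.7 mm total.
Per side: 856.7 / 2 = 428.4 mm.
Round up → use L = 430 mm on each side.

L = 430 mm on each side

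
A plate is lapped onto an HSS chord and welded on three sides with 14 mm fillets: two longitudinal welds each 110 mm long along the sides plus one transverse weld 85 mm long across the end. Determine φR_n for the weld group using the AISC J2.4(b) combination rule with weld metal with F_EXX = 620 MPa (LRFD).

φR_n ≈ 869 kN

t_e = 0.707 × 14 = 9.898 mm.
R_nwl = 0.6 × 620 × 9.898 × 220 × 10⁻³ = 810.1 kN (longitudinal, 2 welds).
R_nwt = 0.6 × 620 × 9.898 × 85 × 10⁻³ = 313 kN (transverse, base value).
(i) R_nwl + R_nwt = 1123 kN; (ii) 0.85 R_nwl + 1.5 R_nwt = 1158 kN.
R_n = max = 1158 kN [governs: (ii)]; φR_n = 868.5 kN.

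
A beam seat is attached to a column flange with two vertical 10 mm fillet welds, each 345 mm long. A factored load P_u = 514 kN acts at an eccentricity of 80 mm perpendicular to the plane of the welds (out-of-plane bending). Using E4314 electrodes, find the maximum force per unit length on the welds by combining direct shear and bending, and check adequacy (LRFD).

E43XX → F_EXX = 430 MPa.
L_w = 2 × 345 = 690 mm; section modulus (unit throat) S = 2 × L²/6 = 39680 mm².
Direct shear f_v = P/L_w = 514×10³/690 = 744.9 N/mm.
Moment M = P × e = 514×10³ × 80 = 41120000 N·mm; bending f_b = M/S = 1036 N/mm.
f_max = √(f_v² + f_b²) = √(744.9² + 1036²) = 1276 N/mm.
φr_n = 0.75 × 0.6 × 430 × (0.707 × 10) = 1368 N/mm → adequate.

f_max ≈ 1280 N/mm; adequate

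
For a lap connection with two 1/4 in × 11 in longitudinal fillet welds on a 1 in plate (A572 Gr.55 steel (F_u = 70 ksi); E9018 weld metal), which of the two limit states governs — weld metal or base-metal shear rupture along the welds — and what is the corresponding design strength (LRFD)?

E90XX → F_EXX = 90 ksi.
t_e = 0.707 × 0.25 = 0.1767 in; L = 22 in.
Weld metal: φR_n = 0.75 × 0.6 × 90 × 0.1767 × 22 = 157.5 kips.
Base metal (shear rupture): φR_n = 0.75 × 0.6 × 70 × 1 × 22 = 693 kips.
Governing: weld metal.

φR_n ≈ 157 kips (weld metal governs)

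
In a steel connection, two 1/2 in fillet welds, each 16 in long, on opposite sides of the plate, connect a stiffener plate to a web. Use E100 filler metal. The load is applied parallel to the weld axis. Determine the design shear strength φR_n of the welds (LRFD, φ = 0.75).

E100XX → F_EXX = 100 ksi.
Effective throat t_e = 0.707 × 0.5 = 0.3535 in.
Total length L = 32 in; A_we = 0.3535 × 32 = 11.31 in².
F_nw = 0.6 F_EXX = 0.6 × 100 = 60 ksi.
φR_n = 0.75 × 60 × 11.31 = 509 kip.

φR_n ≈ 509 kip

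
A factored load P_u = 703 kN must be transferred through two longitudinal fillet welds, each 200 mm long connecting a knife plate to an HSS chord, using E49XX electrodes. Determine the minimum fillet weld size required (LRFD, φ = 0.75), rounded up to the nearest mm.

E49XX → F_EXX = 490 MPa.
Total weld length L = 400 mm.
Required throat t_e = P_u / (φ × 0.6 F_EXX × L) = 703 / (0.75 × 0.6 × 490 × 400 × 10⁻³) = 7.971 mm.
Required leg w = t_e / 0.707 = 11.27 mm → use 12 mm.

w = 12 mm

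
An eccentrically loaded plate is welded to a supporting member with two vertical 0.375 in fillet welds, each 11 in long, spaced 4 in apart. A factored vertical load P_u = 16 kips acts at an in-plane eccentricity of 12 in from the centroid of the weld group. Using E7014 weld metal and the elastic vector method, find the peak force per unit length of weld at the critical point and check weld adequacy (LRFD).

E70XX → F_EXX = 70 ksi.
Total weld length L_w = 22 in. Treat welds as unit-width lines.
Polar moment about centroid: J = 2[d³/12 + d(b/2)²] = 2[11³/12 + 11×2²] = 309.8 in³.
Direct shear f_v = P/L_w = 16 / 22 = 0.7273 kip/in (vertical).
Torsion M = P·e = 16 × 12 = 192 kip·in.
Critical point at (x, y) = (2, 5.5) from centroid. f_tx = M·y/J = 3.408 kip/in; f_ty = M·x/J = 1.239 kip/in.
Resultant f_max = √[f_tx² + (f_v + f_ty)²] = √[3.408² + (0.7273 + 1.239)²] = 3.935 kip/in.
Capacity per unit length: φr_n = 0.75 × 0.6 × 70 × (0.707 × 0.375) = 8.351 kip/in.
3.935 ≤ 8.351 → adequate.

f_max ≈ 3.93 kip/in; adequate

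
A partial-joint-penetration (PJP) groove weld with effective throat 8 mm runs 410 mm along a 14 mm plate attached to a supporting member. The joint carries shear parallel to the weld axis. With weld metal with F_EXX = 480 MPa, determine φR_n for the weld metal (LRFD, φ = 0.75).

Effective throat (given) t_e = 8 mm.
A_we = 8 × 410 = 3280 mm².
F_nw = 0.6 F_EXX = 288 MPa.
φR_n = 0.75 × 288 × 3280 × 10⁻³ = 708.5 kN.

φR_n ≈ 708 kN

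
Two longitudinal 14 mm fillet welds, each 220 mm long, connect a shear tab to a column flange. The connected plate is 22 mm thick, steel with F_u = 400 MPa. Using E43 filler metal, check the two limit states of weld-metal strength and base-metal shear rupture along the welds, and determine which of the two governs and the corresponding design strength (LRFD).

E43XX → F_EXX = 430 MPa.
t_e = 0.707 × 14 = 9.898 mm; L = 440 mm.
Weld metal: φR_n = 0.75 × 0.6 × 430 × 9.898 × 440 × 10⁻³ = 842.7 kN.
Base metal (shear rupture): φR_n = 0.75 × 0.6 × 400 × 22 × 440 × 10⁻³ = 1742 kN.
Governing: weld metal.

φR_n ≈ 843 kN (weld metal governs)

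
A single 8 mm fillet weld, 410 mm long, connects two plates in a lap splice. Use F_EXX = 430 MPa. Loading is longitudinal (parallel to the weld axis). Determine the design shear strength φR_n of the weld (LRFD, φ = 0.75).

Effective throat t_e = 0.707 × 8 = 5.656 mm.
Total length L = 410 mm; A_we = 5.656 × 410 = 2319 mm².
F_nw = 0.6 F_EXX = 0.6 × 430 = 258 MPa.
φR_n = 0.75 × 258 × 2319 × 10⁻³ = 448.7 kN.

φR_n ≈ 449 kN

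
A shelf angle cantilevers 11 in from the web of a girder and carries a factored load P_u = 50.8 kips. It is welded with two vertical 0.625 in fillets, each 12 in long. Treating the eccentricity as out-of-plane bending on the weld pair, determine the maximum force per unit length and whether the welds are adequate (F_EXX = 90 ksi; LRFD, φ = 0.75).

L_w = 2 × 12 = 24 in; section modulus (unit throat) S = 2 × L²/6 = 48 in².
Direct shear f_v = P/L_w = 50.8/24 = 2.117 kip/in.
Moment M = P × e = 50.8 × 11 = 558.8 kip·in; bending f_b = M/S = 11.64 kip/in.
f_max = √(f_v² + f_b²) = √(2.117² + 11.64²) = 11.83 kip/in.
φr_n = 0.75 × 0.6 × 90 × (0.707 × 0.625) = 17.9 kip/in → adequate.

f_max ≈ 11.8 kip/in; adequate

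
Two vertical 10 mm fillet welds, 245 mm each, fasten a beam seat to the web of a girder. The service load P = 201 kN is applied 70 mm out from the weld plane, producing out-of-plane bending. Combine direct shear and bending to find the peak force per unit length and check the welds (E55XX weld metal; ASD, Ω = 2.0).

E55XX → F_EXX = 550 MPa.
L_w = 2 × 245 = 490 mm; section modulus (unit throat) S = 2 × L²/6 = 20010 mm².
Direct shear f_v = P/L_w = 201×10³/490 = 410.2 N/mm.
Moment M = P × e = 201×10³ × 70 = 14070000 N·mm; bending f_b = M/S = 703.2 N/mm.
f_max = √(f_v² + f_b²) = √(410.2² + 703.2²) = 814.1 N/mm.
r_n/Ω = (1/2.0) × 0.6 × 550 × (0.707 × 10) = 1167 N/mm → adequate.

f_max ≈ 814 N/mm; adequate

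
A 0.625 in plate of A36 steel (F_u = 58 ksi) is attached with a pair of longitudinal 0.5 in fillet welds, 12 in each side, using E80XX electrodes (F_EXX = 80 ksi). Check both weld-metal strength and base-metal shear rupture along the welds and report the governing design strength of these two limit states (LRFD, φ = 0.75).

t_e = 0.707 × 0.5 = 0.3535 in; L = 24 in.
Weld metal: φR_n = 0.75 × 0.6 × 80 × 0.3535 × 24 = 305.4 kip.
Base metal (shear rupture): φR_n = 0.75 × 0.6 × 58 × 0.625 × 24 = 391.5 kip.
Governing: weld metal.

φR_n ≈ 305 kip (weld metal governs)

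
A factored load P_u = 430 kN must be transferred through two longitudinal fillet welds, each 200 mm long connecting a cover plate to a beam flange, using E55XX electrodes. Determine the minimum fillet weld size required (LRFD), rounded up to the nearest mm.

E55XX → F_EXX = 550 MPa.
Total weld length L = 400 mm.
Required throat t_e = P_u / (φ × 0.6 F_EXX × L) = 430 / (0.75 × 0.6 × 550 × 400 × 10⁻³) = 4.343 mm.
Required leg w = t_e / 0.707 = 6.143 mm → use 7 mm.

w = 7 mm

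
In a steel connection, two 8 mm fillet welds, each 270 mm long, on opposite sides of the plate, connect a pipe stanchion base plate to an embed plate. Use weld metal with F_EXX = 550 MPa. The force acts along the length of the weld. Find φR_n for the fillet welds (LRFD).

φR_n ≈ 756 kN

Effective throat t_e = 0.707 × 8 = 5.656 mm.
Total length L = 540 mm; A_we = 5.656 × 540 = 3054 mm².
F_nw = 0.6 F_EXX = 0.6 × 550 = 330 MPa.
φR_n = 0.75 × 330 × 3054 × 10⁻³ = 755.9 kN.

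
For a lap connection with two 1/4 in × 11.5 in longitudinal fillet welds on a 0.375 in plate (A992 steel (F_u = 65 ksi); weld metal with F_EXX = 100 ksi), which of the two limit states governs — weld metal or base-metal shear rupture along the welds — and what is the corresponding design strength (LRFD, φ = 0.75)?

φR_n ≈ 183 kips (weld metal governs)

t_e = 0.707 × 0.25 = 0.1767 in; L = 23 in.
Weld metal: φR_n = 0.75 × 0.6 × 100 × 0.1767 × 23 = 182.9 kips.
Base metal (shear rupture): φR_n = 0.75 × 0.6 × 65 × 0.375 × 23 = 252.3 kips.
Governing: weld metal.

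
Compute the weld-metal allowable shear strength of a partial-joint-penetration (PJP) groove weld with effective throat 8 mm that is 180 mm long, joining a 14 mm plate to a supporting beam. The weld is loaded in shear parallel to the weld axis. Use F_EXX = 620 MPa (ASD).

Effective throat (given) t_e = 8 mm.
A_we = 8 × 180 = 1440 mm².
F_nw = 0.6 F_EXX = 372 MPa.
R_n/Ω = (372 × 1440) / 2.0 × 10⁻³ = 267.8 kN.

R_n/Ω ≈ 268 kN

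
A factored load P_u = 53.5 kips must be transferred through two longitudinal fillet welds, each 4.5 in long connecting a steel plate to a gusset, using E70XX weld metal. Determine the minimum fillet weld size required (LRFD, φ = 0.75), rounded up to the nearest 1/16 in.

w = 5/16 in

E70XX → F_EXX = 70 ksi.
Total weld length L = 9 in.
Required throat t_e = P_u / (φ × 0.6 F_EXX × L) = 53.5 / (0.75 × 0.6 × 70 × 9) = 0.1887 in.
Required leg w = t_e / 0.707 = 0.2669 in → use 5/16 in.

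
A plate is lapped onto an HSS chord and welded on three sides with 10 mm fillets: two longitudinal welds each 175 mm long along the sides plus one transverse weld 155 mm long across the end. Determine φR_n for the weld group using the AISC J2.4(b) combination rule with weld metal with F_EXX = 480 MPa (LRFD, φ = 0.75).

t_e = 0.707 × 10 = 7.07 mm.
R_nwl = 0.6 × 480 × 7.07 × 350 × 10⁻³ = 712.7 kN (longitudinal, 2 welds).
R_nwt = 0.6 × 480 × 7.07 × 155 × 10⁻³ = 315.6 kN (transverse, base value).
(i) R_nwl + R_nwt = 1028 kN; (ii) 0.85 R_nwl + 1.5 R_nwt = 1079 kN.
R_n = max = 1079 kN [governs: (ii)]; φR_n = 809.4 kN.

φR_n ≈ 809 kN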